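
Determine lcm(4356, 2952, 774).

15359256

lcm(4356, 2952) = 4356·2952/gcd = 12858912/36 = 357192
lcm(357192, 774) = 357192·774/gcd = 276466608/18 = 15359256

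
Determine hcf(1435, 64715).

1435 = 5 · 7 · 41
64715 = 5 · 7 · 43²
Common: 5 · 7 = 35

35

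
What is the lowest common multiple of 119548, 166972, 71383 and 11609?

119548 = 2² · 11² · 13 · 19; 166972 = 2² · 13³ · 19; 71383 = 13 · 17² · 19; 11609 = 13 · 19 · 47
lcm takes max exponent of each prime: 2² · 11² · 13³ · 17² · 19 · 47 = 274425661796

274425661796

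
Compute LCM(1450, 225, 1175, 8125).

199338750

1450 = 2 · 5² · 29; 225 = 3² · 5²; 1175 = 5² · 47; 8125 = 5⁴ · 13
lcm takes max exponent of each prime: 2 · 3² · 5⁴ · 13 · 29 · 47 = 199338750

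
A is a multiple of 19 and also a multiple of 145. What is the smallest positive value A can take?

19 = 19; 145 = 5 · 29
max exponents: 5 · 19 · 29 = 2755

2755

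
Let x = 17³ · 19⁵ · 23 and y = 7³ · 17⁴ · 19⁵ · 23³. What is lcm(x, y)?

863060654648513699

max exponent per prime: 7³ · 17⁴ · 19⁵ · 23³ = 863060654648513699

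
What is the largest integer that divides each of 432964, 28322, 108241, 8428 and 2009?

49

gcd(432964, 28322): 432964 = 15·28322 + 8134; 28322 = 3·8134 + 3920; 8134 = 2·3920 + 294; 3920 = 13·294 + 98; 294 = 3·98 + 0 → 98
gcd(98, 108241): 108241 = 1104·98 + 49; 98 = 2·49 + 0 → 49
gcd(49, 8428): 8428 = 172·49 + 0 → 49
gcd(49, 2009): 2009 = 41·49 + 0 → 49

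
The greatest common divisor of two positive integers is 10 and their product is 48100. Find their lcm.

4810

gcd·lcm = product, so lcm = 48100/10 = 4810.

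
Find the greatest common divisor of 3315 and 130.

65

Euclid: 3315 = 25·130 + 65; 130 = 2·65 + 0. Last nonzero remainder: 65.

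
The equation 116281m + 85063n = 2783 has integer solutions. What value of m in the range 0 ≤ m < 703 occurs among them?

199

Euclid: 116281 = 1·85063 + 31218; 85063 = 2·31218 + 22627; 31218 = 1·22627 + 8591; 22627 = 2·8591 + 5445; 8591 = 1·5445 + 3146; 5445 = 1·3146 + 2299; 3146 = 1·2299 + 847; 2299 = 2·847 + 605; 847 = 1·605 + 242; 605 = 2·242 + 121; 242 = 2·121 + 0 → gcd = 121; 2783 = 121·23.
Back-substitution yields 116281·(-297) + 85063·(406) = 121, so one solution is m = -297·23 = -6831, n = 406·23 = 9338.
Solutions in m differ by 85063/121 = 703; the one in [0, 703) is -6831 mod 703 = 199.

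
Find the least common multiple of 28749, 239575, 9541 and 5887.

28409043075

28749 = 3 · 7 · 37²; 239575 = 5² · 7 · 37²; 9541 = 7 · 29 · 47; 5887 = 7 · 29²
lcm takes max exponent of each prime: 3 · 5² · 7 · 29² · 37² · 47 = 28409043075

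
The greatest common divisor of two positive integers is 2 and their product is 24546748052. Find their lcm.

12273374026

Since gcd(p,q)·lcm(p,q) = pq, lcm = 24546748052/2 = 12273374026.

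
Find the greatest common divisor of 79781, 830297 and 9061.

79781 = 13 · 17 · 19²; 830297 = 13² · 17³; 9061 = 13 · 17 · 41
gcd takes min exponent of each prime: 13 · 17 = 221

221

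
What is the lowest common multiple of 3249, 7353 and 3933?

3213261

3249 = 3² · 19²; 7353 = 3² · 19 · 43; 3933 = 3² · 19 · 23
lcm takes max exponent of each prime: 3² · 19² · 23 · 43 = 3213261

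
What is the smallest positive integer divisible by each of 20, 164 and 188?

lcm(20, 164) = 20·164/gcd = 3280/4 = 820
lcm(820, 188) = 820·188/gcd = 154160/4 = 38540

38540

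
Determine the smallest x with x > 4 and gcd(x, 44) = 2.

6

44 = 2·22. Any x with gcd(x, 44) = 2 is a multiple of 2, say 2s, with s coprime to 22.
Need s > 4/2, so s ≥ 3. First s ≥ 3 with gcd(s, 22) = 1 is s = 3. Thus x = 2·3 = 6.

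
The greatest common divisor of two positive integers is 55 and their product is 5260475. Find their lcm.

95645

gcd·lcm = product, so lcm = 5260475/55 = 95645.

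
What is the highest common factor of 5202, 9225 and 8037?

gcd(5202, 9225): 9225 = 1·5202 + 4023; 5202 = 1·4023 + 1179; 4023 = 3·1179 + 486; 1179 = 2·486 + 207; 486 = 2·207 + 72; 207 = 2·72 + 63; 72 = 1·63 + 9; 63 = 7·9 + 0 → 9
gcd(9, 8037): 8037 = 893·9 + 0 → 9

9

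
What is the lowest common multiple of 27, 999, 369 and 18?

27 = 3³; 999 = 3³ · 37; 369 = 3² · 41; 18 = 2 · 3²
lcm takes max exponent of each prime: 2 · 3³ · 37 · 41 = 81918

81918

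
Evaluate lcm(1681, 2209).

gcd first: 2209 = 1·1681 + 528; 1681 = 3·528 + 97; 528 = 5·97 + 43; 97 = 2·43 + 11; 43 = 3·11 + 10; 11 = 1·10 + 1; 10 = 10·1 + 0 → gcd = 1
lcm = 1681·2209/gcd = 3713329/1 = 3713329

3713329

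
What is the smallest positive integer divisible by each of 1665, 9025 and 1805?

1665 = 3² · 5 · 37; 9025 = 5² · 19²; 1805 = 5 · 19²
lcm takes max exponent of each prime: 3² · 5² · 19² · 37 = 3005325

3005325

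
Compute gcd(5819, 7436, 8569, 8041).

11

gcd(5819, 7436): 7436 = 1·5819 + 1617; 5819 = 3·1617 + 968; 1617 = 1·968 + 649; 968 = 1·649 + 319; 649 = 2·319 + 11; 319 = 29·11 + 0 → 11
gcd(11, 8569): 8569 = 779·11 + 0 → 11
gcd(11, 8041): 8041 = 731·11 + 0 → 11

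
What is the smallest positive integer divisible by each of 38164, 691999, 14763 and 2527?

7956789957732

lcm(38164, 691999) = 38164·691999/gcd = 26409449836/7 = 3772778548
lcm(3772778548, 14763) = 3772778548·14763/gcd = 55697529704124/133 = 418778418828
lcm(418778418828, 2527) = 418778418828·2527/gcd = 1058253064378356/133 = 7956789957732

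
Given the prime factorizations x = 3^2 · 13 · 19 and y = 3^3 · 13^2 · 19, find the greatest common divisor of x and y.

min exponent per shared prime: 3^2 · 13 · 19 = 2223

2223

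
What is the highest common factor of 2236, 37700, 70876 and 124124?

gcd(2236, 37700): 37700 = 16·2236 + 1924; 2236 = 1·1924 + 312; 1924 = 6·312 + 52; 312 = 6·52 + 0 → 52
gcd(52, 70876): 70876 = 1363·52 + 0 → 52
gcd(52, 124124): 124124 = 2387·52 + 0 → 52

52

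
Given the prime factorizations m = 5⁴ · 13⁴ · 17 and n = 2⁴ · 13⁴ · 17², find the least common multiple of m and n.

82541290000

max exponent per prime: 2⁴ · 5⁴ · 13⁴ · 17² = 82541290000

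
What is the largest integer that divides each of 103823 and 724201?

1

Euclid: 724201 = 6·103823 + 101263; 103823 = 1·101263 + 2560; 101263 = 39·2560 + 1423; 2560 = 1·1423 + 1137; 1423 = 1·1137 + 286; 1137 = 3·286 + 279; 286 = 1·279 + 7; 279 = 39·7 + 6; 7 = 1·6 + 1; 6 = 6·1 + 0. Last nonzero remainder: 1.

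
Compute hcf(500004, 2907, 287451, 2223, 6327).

gcd(500004, 2907): 500004 = 172·2907 + 0 → 2907
gcd(2907, 287451): 287451 = 98·2907 + 2565; 2907 = 1·2565 + 342; 2565 = 7·342 + 171; 342 = 2·171 + 0 → 171
gcd(171, 2223): 2223 = 13·171 + 0 → 171
gcd(171, 6327): 6327 = 37·171 + 0 → 171

171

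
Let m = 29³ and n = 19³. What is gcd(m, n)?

min exponent per shared prime: (none) = 1

1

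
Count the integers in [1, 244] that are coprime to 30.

Prime factors of 30: 2, 3, 5. Count integers ≤ 244 divisible by none of them.
By inclusion–exclusion: 244 − ⌊244/2⌋ − ⌊244/3⌋ − ⌊244/5⌋ + ⌊244/6⌋ + ⌊244/10⌋ + ⌊244/15⌋ − ⌊244/30⌋ = 65.

65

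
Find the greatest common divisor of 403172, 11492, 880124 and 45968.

68

gcd(403172, 11492): 403172 = 35·11492 + 952; 11492 = 12·952 + 68; 952 = 14·68 + 0 → 68
gcd(68, 880124): 880124 = 12943·68 + 0 → 68
gcd(68, 45968): 45968 = 676·68 + 0 → 68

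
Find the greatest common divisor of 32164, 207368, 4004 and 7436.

32164 = 2² · 11 · 17 · 43; 207368 = 2³ · 7² · 23²; 4004 = 2² · 7 · 11 · 13; 7436 = 2² · 11 · 13²
gcd takes min exponent of each prime: 2² = 4

4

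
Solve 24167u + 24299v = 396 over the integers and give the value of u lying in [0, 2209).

2206

Euclid: 24299 = 1·24167 + 132; 24167 = 183·132 + 11; 132 = 12·11 + 0 → gcd = 11; 396 = 11·36.
Back-substitution yields 24167·(184) + 24299·(-183) = 11, so one solution is u = 184·36 = 6624, v = -183·36 = -6588.
Solutions in u differ by 24299/11 = 2209; the one in [0, 2209) is 6624 mod 2209 = 2206.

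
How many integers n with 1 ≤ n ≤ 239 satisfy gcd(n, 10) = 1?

Prime factors of 10: 2, 5. Count integers ≤ 239 divisible by none of them.
By inclusion–exclusion: 239 − ⌊239/2⌋ − ⌊239/5⌋ + ⌊239/10⌋ = 96.

96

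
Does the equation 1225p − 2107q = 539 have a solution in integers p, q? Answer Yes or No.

Yes

gcd(1225, 2107): 2107 = 1·1225 + 882; 1225 = 1·882 + 343; 882 = 2·343 + 196; 343 = 1·196 + 147; 196 = 1·147 + 49; 147 = 3·49 + 0 → 49
49 divides 539, so a solution exists.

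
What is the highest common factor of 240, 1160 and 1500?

20

gcd(240, 1160): 1160 = 4·240 + 200; 240 = 1·200 + 40; 200 = 5·40 + 0 → 40
gcd(40, 1500): 1500 = 37·40 + 20; 40 = 2·20 + 0 → 20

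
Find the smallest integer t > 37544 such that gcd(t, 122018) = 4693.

122018 = 4693·26. Any t with gcd(t, 122018) = 4693 is a multiple of 4693, say 4693s, with s coprime to 26.
Need s > 37544/4693, so s ≥ 9. First s ≥ 9 with gcd(s, 26) = 1 is s = 9. Thus t = 4693·9 = 42237.

42237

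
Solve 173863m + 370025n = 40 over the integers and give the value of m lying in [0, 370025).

275905

Euclid: 370025 = 2·173863 + 22299; 173863 = 7·22299 + 17770; 22299 = 1·17770 + 4529; 17770 = 3·4529 + 4183; 4529 = 1·4183 + 346; 4183 = 12·346 + 31; 346 = 11·31 + 5; 31 = 6·5 + 1; 5 = 5·1 + 0 → gcd = 1; 40 = 1·40.
Back-substitution yields 173863·(71652) + 370025·(-33667) = 1, so one solution is m = 71652·40 = 2866080, n = -33667·40 = -1346680.
Solutions in m differ by 370025/1 = 370025; the one in [0, 370025) is 2866080 mod 370025 = 275905.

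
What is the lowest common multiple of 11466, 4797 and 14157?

56882826

11466 = 2 · 3² · 7² · 13; 4797 = 3² · 13 · 41; 14157 = 3² · 11² · 13
lcm takes max exponent of each prime: 2 · 3² · 7² · 11² · 13 · 41 = 56882826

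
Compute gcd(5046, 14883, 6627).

5046 = 2 · 3 · 29²; 14883 = 3 · 11² · 41; 6627 = 3 · 47²
gcd takes min exponent of each prime: 3 = 3

3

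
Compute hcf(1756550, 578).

1756550 = 2 · 5² · 19 · 43²
578 = 2 · 17²
Common: 2 = 2

2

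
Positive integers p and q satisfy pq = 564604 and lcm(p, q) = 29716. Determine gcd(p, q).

19

From gcd × lcm = pq: gcd = 564604 / 29716 = 19.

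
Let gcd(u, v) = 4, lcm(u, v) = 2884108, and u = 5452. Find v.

2116

Using uv = gcd(u,v)·lcm(u,v) = 4·2884108 = 11536432, we get v = 11536432/5452 = 2116.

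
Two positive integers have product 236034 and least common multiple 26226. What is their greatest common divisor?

From gcd × lcm = uv: gcd = 236034 / 26226 = 9.

9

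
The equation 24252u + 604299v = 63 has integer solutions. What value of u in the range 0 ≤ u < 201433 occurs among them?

Euclid: 604299 = 24·24252 + 22251; 24252 = 1·22251 + 2001; 22251 = 11·2001 + 240; 2001 = 8·240 + 81; 240 = 2·81 + 78; 81 = 1·78 + 3; 78 = 26·3 + 0 → gcd = 3; 63 = 3·21.
Back-substitution yields 24252·(7550) + 604299·(-303) = 3, so one solution is u = 7550·21 = 158550, v = -303·21 = -6363.
Solutions in u differ by 604299/3 = 201433; the one in [0, 201433) is 158550 mod 201433 = 158550.

158550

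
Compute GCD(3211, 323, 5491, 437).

3211 = 13² · 19; 323 = 17 · 19; 5491 = 17² · 19; 437 = 19 · 23
gcd takes min exponent of each prime: 19 = 19

19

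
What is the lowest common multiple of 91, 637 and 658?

59878

91 = 7 · 13; 637 = 7² · 13; 658 = 2 · 7 · 47
lcm takes max exponent of each prime: 2 · 7² · 13 · 47 = 59878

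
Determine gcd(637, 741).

13

Euclid: 741 = 1·637 + 104; 637 = 6·104 + 13; 104 = 8·13 + 0. Last nonzero remainder: 13.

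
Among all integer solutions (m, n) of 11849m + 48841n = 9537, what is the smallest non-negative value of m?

gcd(11849, 48841) = 289 (Euclid: 48841 = 4·11849 + 1445; 11849 = 8·1445 + 289; 1445 = 5·289 + 0), and 289 | 9537.
Extended Euclid: 11849·(33) + 48841·(-8) = 289. Scale by 33: m₀ = 1089.
General solution m = m₀ + 169t; reducing mod 169 gives m = 75 (and n = -18).

75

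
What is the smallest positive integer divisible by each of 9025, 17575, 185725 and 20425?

lcm(9025, 17575) = 9025·17575/gcd = 158614375/475 = 333925
lcm(333925, 185725) = 333925·185725/gcd = 62018220625/475 = 130564675
lcm(130564675, 20425) = 130564675·20425/gcd = 2666783486875/475 = 5614281025

5614281025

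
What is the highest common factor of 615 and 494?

615 = 3 · 5 · 41
494 = 2 · 13 · 19
Common: 1 = 1

1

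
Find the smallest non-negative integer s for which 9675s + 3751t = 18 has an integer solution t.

gcd(9675, 3751) = 1 (Euclid: 9675 = 2·3751 + 2173; 3751 = 1·2173 + 1578; 2173 = 1·1578 + 595; 1578 = 2·595 + 388; 595 = 1·388 + 207; 388 = 1·207 + 181; 207 = 1·181 + 26; 181 = 6·26 + 25; 26 = 1·25 + 1; 25 = 25·1 + 0), and 1 | 18.
Extended Euclid: 9675·(145) + 3751·(-374) = 1. Scale by 18: s₀ = 2610.
General solution s = s₀ + 3751k; reducing mod 3751 gives s = 2610 (and t = -6732).

2610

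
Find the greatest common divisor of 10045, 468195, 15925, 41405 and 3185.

245

10045 = 5 · 7² · 41; 468195 = 3 · 5 · 7⁴ · 13; 15925 = 5² · 7² · 13; 41405 = 5 · 7² · 13²; 3185 = 5 · 7² · 13
gcd takes min exponent of each prime: 5 · 7² = 245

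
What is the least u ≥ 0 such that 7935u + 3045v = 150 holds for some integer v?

Euclid: 7935 = 2·3045 + 1845; 3045 = 1·1845 + 1200; 1845 = 1·1200 + 645; 1200 = 1·645 + 555; 645 = 1·555 + 90; 555 = 6·90 + 15; 90 = 6·15 + 0 → gcd = 15; 150 = 15·10.
Back-substitution yields 7935·(-33) + 3045·(86) = 15, so one solution is u = -33·10 = -330, v = 86·10 = 860.
Solutions in u differ by 3045/15 = 203; the one in [0, 203) is -330 mod 203 = 76.

76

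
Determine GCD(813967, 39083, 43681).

121

gcd(813967, 39083): 813967 = 20·39083 + 32307; 39083 = 1·32307 + 6776; 32307 = 4·6776 + 5203; 6776 = 1·5203 + 1573; 5203 = 3·1573 + 484; 1573 = 3·484 + 121; 484 = 4·121 + 0 → 121
gcd(121, 43681): 43681 = 361·121 + 0 → 121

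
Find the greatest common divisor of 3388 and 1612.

4

3388 = 2² · 7 · 11²
1612 = 2² · 13 · 31
Common: 2² = 4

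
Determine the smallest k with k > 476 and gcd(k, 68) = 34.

gcd(k, 68) = 34 forces 34 | k; write k = 34s. Then gcd(34s, 34·2) = 34·gcd(s, 2), so need gcd(s, 2) = 1.
34s > 476 gives s ≥ 15. The least s ≥ 15 coprime to 2 is 15, so k = 34·15 = 510.

510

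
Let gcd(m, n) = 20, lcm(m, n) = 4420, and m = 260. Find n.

340

Using mn = gcd(m,n)·lcm(m,n) = 20·4420 = 88400, we get n = 88400/260 = 340.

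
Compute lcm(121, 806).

gcd first: 806 = 6·121 + 80; 121 = 1·80 + 41; 80 = 1·41 + 39; 41 = 1·39 + 2; 39 = 19·2 + 1; 2 = 2·1 + 0 → gcd = 1
lcm = 121·806/gcd = 97526/1 = 97526

97526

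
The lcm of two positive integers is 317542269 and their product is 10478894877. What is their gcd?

gcd·lcm = product, so gcd = 10478894877/317542269 = 33.

33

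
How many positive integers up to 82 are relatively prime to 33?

50

Prime factors of 33: 3, 11. Count integers ≤ 82 divisible by none of them.
By inclusion–exclusion: 82 − ⌊82/3⌋ − ⌊82/11⌋ + ⌊82/33⌋ = 50.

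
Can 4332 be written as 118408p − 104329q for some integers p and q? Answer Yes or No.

Yes

By Bézout, 118408p − 104329q = 4332 has integer solutions iff gcd(118408, 104329) | 4332.
Euclid: 118408 = 1·104329 + 14079; 104329 = 7·14079 + 5776; 14079 = 2·5776 + 2527; 5776 = 2·2527 + 722; 2527 = 3·722 + 361; 722 = 2·361 + 0. gcd = 361; 4332 mod 361 = 0. Yes.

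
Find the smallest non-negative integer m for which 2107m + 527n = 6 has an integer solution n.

Reduce mod 527: 2107m ≡ 6 (mod 527). With g = gcd(2107, 527) = 1 dividing 6, divide through: 2107m ≡ 6 (mod 527).
Since gcd(2107, 527) = 1, m ≡ 6·(2107)⁻¹ ≡ 521 (mod 527). Smallest non-negative: 521.

521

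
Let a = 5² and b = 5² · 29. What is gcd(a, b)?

25

min exponent per shared prime: 5² = 25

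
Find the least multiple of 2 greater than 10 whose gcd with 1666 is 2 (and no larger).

Multiples of 2 above 10: 2·6, 2·7, … . Need the cofactor coprime to 1666/2 = 833.
Checking s = 6, 7, … the first with gcd(s, 833) = 1 is s = 6, giving 12.

12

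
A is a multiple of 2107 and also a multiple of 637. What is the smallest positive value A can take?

2107 = 7² · 43; 637 = 7² · 13
max exponents: 7² · 13 · 43 = 27391

27391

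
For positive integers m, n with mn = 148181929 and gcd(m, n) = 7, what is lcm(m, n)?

21168847

gcd·lcm = product, so lcm = 148181929/7 = 21168847.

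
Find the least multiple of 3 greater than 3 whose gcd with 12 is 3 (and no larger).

9

gcd(x, 12) = 3 forces 3 | x; write x = 3s. Then gcd(3s, 3·4) = 3·gcd(s, 4), so need gcd(s, 4) = 1.
3s > 3 gives s ≥ 2. The least s ≥ 2 coprime to 4 is 3, so x = 3·3 = 9.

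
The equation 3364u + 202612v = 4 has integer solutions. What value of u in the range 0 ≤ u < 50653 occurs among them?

3674

Euclid: 202612 = 60·3364 + 772; 3364 = 4·772 + 276; 772 = 2·276 + 220; 276 = 1·220 + 56; 220 = 3·56 + 52; 56 = 1·52 + 4; 52 = 13·4 + 0 → gcd = 4; 4 = 4·1.
Back-substitution yields 3364·(3674) + 202612·(-61) = 4, so one solution is u = 3674·1 = 3674, v = -61·1 = -61.
Solutions in u differ by 202612/4 = 50653; the one in [0, 50653) is 3674 mod 50653 = 3674.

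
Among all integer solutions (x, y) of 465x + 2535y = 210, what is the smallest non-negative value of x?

164

gcd(465, 2535) = 15 (Euclid: 2535 = 5·465 + 210; 465 = 2·210 + 45; 210 = 4·45 + 30; 45 = 1·30 + 15; 30 = 2·15 + 0), and 15 | 210.
Extended Euclid: 465·(60) + 2535·(-11) = 15. Scale by 14: x₀ = 840.
General solution x = x₀ + 169t; reducing mod 169 gives x = 164 (and y = -30).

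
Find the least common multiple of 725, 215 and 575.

717025

725 = 5² · 29; 215 = 5 · 43; 575 = 5² · 23
lcm takes max exponent of each prime: 5² · 23 · 29 · 43 = 717025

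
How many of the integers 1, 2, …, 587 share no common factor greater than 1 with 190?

190 = 2·5·19. Inclusion–exclusion on these primes:
587 − ⌊587/2⌋ − ⌊587/5⌋ − ⌊587/19⌋ + ⌊587/10⌋ + ⌊587/38⌋ + ⌊587/95⌋ − ⌊587/190⌋ = 223

223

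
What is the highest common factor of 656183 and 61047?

17

Euclid: 656183 = 10·61047 + 45713; 61047 = 1·45713 + 15334; 45713 = 2·15334 + 15045; 15334 = 1·15045 + 289; 15045 = 52·289 + 17; 289 = 17·17 + 0. Last nonzero remainder: 17.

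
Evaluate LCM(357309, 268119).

10644592419

357309 = 3² · 29 · 37²; 268119 = 3² · 31³
max exponents: 3² · 29 · 31³ · 37² = 10644592419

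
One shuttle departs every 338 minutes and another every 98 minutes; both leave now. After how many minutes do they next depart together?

gcd first: 338 = 3·98 + 44; 98 = 2·44 + 10; 44 = 4·10 + 4; 10 = 2·4 + 2; 4 = 2·2 + 0 → gcd = 2
lcm = 338·98/gcd = 33124/2 = 16562

16562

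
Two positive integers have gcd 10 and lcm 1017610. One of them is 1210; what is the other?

Using uv = gcd(u,v)·lcm(u,v) = 10·1017610 = 10176100, we get v = 10176100/1210 = 8410.

8410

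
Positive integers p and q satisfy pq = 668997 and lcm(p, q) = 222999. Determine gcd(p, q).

3

gcd·lcm = product, so gcd = 668997/222999 = 3.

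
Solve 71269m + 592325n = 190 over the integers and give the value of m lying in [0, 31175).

27435

Euclid: 592325 = 8·71269 + 22173; 71269 = 3·22173 + 4750; 22173 = 4·4750 + 3173; 4750 = 1·3173 + 1577; 3173 = 2·1577 + 19; 1577 = 83·19 + 0 → gcd = 19; 190 = 19·10.
Back-substitution yields 71269·(-374) + 592325·(45) = 19, so one solution is m = -374·10 = -3740, n = 45·10 = 450.
Solutions in m differ by 592325/19 = 31175; the one in [0, 31175) is -3740 mod 31175 = 27435.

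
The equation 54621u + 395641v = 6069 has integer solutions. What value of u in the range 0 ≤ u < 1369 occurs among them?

Euclid: 395641 = 7·54621 + 13294; 54621 = 4·13294 + 1445; 13294 = 9·1445 + 289; 1445 = 5·289 + 0 → gcd = 289; 6069 = 289·21.
Back-substitution yields 54621·(-268) + 395641·(37) = 289, so one solution is u = -268·21 = -5628, v = 37·21 = 777.
Solutions in u differ by 395641/289 = 1369; the one in [0, 1369) is -5628 mod 1369 = 1217.

1217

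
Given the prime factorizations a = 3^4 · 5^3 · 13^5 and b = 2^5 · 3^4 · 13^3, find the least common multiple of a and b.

120298932000

max exponent per prime: 2^5 · 3^4 · 5^3 · 13^5 = 120298932000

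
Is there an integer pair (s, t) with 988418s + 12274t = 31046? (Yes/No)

Yes

By Bézout, 988418s + 12274t = 31046 has integer solutions iff gcd(988418, 12274) | 31046.
Euclid: 988418 = 80·12274 + 6498; 12274 = 1·6498 + 5776; 6498 = 1·5776 + 722; 5776 = 8·722 + 0. gcd = 722; 31046 mod 722 = 0. Yes.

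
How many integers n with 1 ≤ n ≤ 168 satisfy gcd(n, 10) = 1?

67

10 = 2·5. Inclusion–exclusion on these primes:
168 − ⌊168/2⌋ − ⌊168/5⌋ + ⌊168/10⌋ = 67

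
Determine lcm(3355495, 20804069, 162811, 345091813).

370626881702935

3355495 = 5 · 11 · 13² · 19²; 20804069 = 11 · 13² · 19² · 31; 162811 = 11 · 19² · 41; 345091813 = 11 · 19² · 43² · 47
lcm takes max exponent of each prime: 5 · 11 · 13² · 19² · 31 · 41 · 43² · 47 = 370626881702935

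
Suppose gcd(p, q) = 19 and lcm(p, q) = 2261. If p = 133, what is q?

323

Using pq = gcd(p,q)·lcm(p,q) = 19·2261 = 42959, we get q = 42959/133 = 323.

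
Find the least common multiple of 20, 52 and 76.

lcm(20, 52) = 20·52/gcd = 1040/4 = 260
lcm(260, 76) = 260·76/gcd = 19760/4 = 4940

4940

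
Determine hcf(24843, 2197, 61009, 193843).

169

gcd(24843, 2197): 24843 = 11·2197 + 676; 2197 = 3·676 + 169; 676 = 4·169 + 0 → 169
gcd(169, 61009): 61009 = 361·169 + 0 → 169
gcd(169, 193843): 193843 = 1147·169 + 0 → 169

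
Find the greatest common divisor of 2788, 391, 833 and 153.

2788 = 2² · 17 · 41; 391 = 17 · 23; 833 = 7² · 17; 153 = 3² · 17
gcd takes min exponent of each prime: 17 = 17

17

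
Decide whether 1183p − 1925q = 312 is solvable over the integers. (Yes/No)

No

By Bézout, 1183p − 1925q = 312 has integer solutions iff gcd(1183, 1925) | 312.
Euclid: 1925 = 1·1183 + 742; 1183 = 1·742 + 441; 742 = 1·441 + 301; 441 = 1·301 + 140; 301 = 2·140 + 21; 140 = 6·21 + 14; 21 = 1·14 + 7; 14 = 2·7 + 0. gcd = 7; 312 mod 7 = 4. No.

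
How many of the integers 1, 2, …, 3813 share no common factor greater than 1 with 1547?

1547 = 7·13·17. Inclusion–exclusion on these primes:
3813 − ⌊3813/7⌋ − ⌊3813/13⌋ − ⌊3813/17⌋ + ⌊3813/91⌋ + ⌊3813/119⌋ + ⌊3813/221⌋ − ⌊3813/1547⌋ = 2840

2840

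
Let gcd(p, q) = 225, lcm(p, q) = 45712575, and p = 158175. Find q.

65025

p·q = gcd·lcm = 225·45712575 = 10285329375, so q = 10285329375/158175 = 65025.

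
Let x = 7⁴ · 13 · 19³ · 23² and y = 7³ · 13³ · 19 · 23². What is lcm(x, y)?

19139857139767

max exponent per prime: 7⁴ · 13³ · 19³ · 23² = 19139857139767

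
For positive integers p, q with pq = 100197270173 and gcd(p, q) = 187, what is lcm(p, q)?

Since gcd(p,q)·lcm(p,q) = pq, lcm = 100197270173/187 = 535814279.

535814279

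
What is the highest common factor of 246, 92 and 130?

2

246 = 2 · 3 · 41; 92 = 2² · 23; 130 = 2 · 5 · 13
gcd takes min exponent of each prime: 2 = 2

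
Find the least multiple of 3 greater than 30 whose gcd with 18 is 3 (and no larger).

Multiples of 3 above 30: 3·11, 3·12, … . Need the cofactor coprime to 18/3 = 6.
Checking s = 11, 12, … the first with gcd(s, 6) = 1 is s = 11, giving 33.

33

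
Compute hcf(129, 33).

3

Euclid: 129 = 3·33 + 30; 33 = 1·30 + 3; 30 = 10·3 + 0. Last nonzero remainder: 3.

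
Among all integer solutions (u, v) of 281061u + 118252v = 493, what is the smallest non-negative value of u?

Reduce mod 118252: 281061u ≡ 493 (mod 118252). With g = gcd(281061, 118252) = 17 dividing 493, divide through: 16533u ≡ 29 (mod 6956).
Since gcd(16533, 6956) = 1, u ≡ 29·(16533)⁻¹ ≡ 3689 (mod 6956). Smallest non-negative: 3689.

3689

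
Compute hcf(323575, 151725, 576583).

323575 = 5² · 7 · 43²; 151725 = 3 · 5² · 7 · 17²; 576583 = 7³ · 41²
gcd takes min exponent of each prime: 7 = 7

7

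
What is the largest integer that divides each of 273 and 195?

Euclid: 273 = 1·195 + 78; 195 = 2·78 + 39; 78 = 2·39 + 0. Last nonzero remainder: 39.

39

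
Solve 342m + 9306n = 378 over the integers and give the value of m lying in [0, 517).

246

Reduce mod 9306: 342m ≡ 378 (mod 9306). With g = gcd(342, 9306) = 18 dividing 378, divide through: 19m ≡ 21 (mod 517).
Since gcd(19, 517) = 1, m ≡ 21·(19)⁻¹ ≡ 246 (mod 517). Smallest non-negative: 246.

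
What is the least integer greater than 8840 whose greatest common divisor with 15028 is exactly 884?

9724

15028 = 884·17. Any x with gcd(x, 15028) = 884 is a multiple of 884, say 884s, with s coprime to 17.
Need s > 8840/884, so s ≥ 11. First s ≥ 11 with gcd(s, 17) = 1 is s = 11. Thus x = 884·11 = 9724.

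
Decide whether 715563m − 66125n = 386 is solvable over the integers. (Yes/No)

gcd(715563, 66125): 715563 = 10·66125 + 54313; 66125 = 1·54313 + 11812; 54313 = 4·11812 + 7065; 11812 = 1·7065 + 4747; 7065 = 1·4747 + 2318; 4747 = 2·2318 + 111; 2318 = 20·111 + 98; 111 = 1·98 + 13; 98 = 7·13 + 7; 13 = 1·7 + 6; 7 = 1·6 + 1; 6 = 6·1 + 0 → 1
1 divides 386, so a solution exists.

Yes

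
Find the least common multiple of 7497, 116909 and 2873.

670239297

7497 = 3² · 7² · 17; 116909 = 13 · 17 · 23²; 2873 = 13² · 17
lcm takes max exponent of each prime: 3² · 7² · 13² · 17 · 23² = 670239297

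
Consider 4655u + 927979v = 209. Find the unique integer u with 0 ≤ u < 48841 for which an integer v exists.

10765

Reduce mod 927979: 4655u ≡ 209 (mod 927979). With g = gcd(4655, 927979) = 19 dividing 209, divide through: 245u ≡ 11 (mod 48841).
Since gcd(245, 48841) = 1, u ≡ 11·(245)⁻¹ ≡ 10765 (mod 48841). Smallest non-negative: 10765.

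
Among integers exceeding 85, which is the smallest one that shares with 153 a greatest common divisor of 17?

gcd(m, 153) = 17 forces 17 | m; write m = 17s. Then gcd(17s, 17·9) = 17·gcd(s, 9), so need gcd(s, 9) = 1.
17s > 85 gives s ≥ 6. The least s ≥ 6 coprime to 9 is 7, so m = 17·7 = 119.

119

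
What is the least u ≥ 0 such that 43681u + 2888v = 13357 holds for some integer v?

5

Reduce mod 2888: 43681u ≡ 13357 (mod 2888). With g = gcd(43681, 2888) = 361 dividing 13357, divide through: 121u ≡ 37 (mod 8).
Since gcd(121, 8) = 1, u ≡ 37·(121)⁻¹ ≡ 5 (mod 8). Smallest non-negative: 5.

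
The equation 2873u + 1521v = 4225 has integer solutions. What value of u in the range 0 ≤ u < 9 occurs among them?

Euclid: 2873 = 1·1521 + 1352; 1521 = 1·1352 + 169; 1352 = 8·169 + 0 → gcd = 169; 4225 = 169·25.
Back-substitution yields 2873·(-1) + 1521·(2) = 169, so one solution is u = -1·25 = -25, v = 2·25 = 50.
Solutions in u differ by 1521/169 = 9; the one in [0, 9) is -25 mod 9 = 2.

2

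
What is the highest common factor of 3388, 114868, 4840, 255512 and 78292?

4

gcd(3388, 114868): 114868 = 33·3388 + 3064; 3388 = 1·3064 + 324; 3064 = 9·324 + 148; 324 = 2·148 + 28; 148 = 5·28 + 8; 28 = 3·8 + 4; 8 = 2·4 + 0 → 4
gcd(4, 4840): 4840 = 1210·4 + 0 → 4
gcd(4, 255512): 255512 = 63878·4 + 0 → 4
gcd(4, 78292): 78292 = 19573·4 + 0 → 4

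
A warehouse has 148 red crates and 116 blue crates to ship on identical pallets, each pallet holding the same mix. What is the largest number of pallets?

Euclid: 148 = 1·116 + 32; 116 = 3·32 + 20; 32 = 1·20 + 12; 20 = 1·12 + 8; 12 = 1·8 + 4; 8 = 2·4 + 0. Last nonzero remainder: 4.

4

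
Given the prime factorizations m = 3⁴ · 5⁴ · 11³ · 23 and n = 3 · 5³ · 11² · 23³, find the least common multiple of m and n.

max exponent per prime: 3⁴ · 5⁴ · 11³ · 23³ = 819835273125

819835273125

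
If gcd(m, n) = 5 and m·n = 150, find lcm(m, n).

Since gcd(m,n)·lcm(m,n) = mn, lcm = 150/5 = 30.

30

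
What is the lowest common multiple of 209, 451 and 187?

209 = 11 · 19; 451 = 11 · 41; 187 = 11 · 17
lcm takes max exponent of each prime: 11 · 17 · 19 · 41 = 145673

145673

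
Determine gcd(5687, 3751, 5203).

121

gcd(5687, 3751): 5687 = 1·3751 + 1936; 3751 = 1·1936 + 1815; 1936 = 1·1815 + 121; 1815 = 15·121 + 0 → 121
gcd(121, 5203): 5203 = 43·121 + 0 → 121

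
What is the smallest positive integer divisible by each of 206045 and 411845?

346361645

gcd first: 411845 = 1·206045 + 205800; 206045 = 1·205800 + 245; 205800 = 840·245 + 0 → gcd = 245
lcm = 206045·411845/gcd = 84858603025/245 = 346361645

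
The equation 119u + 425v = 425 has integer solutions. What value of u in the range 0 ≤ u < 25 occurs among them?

0

Reduce mod 425: 119u ≡ 425 (mod 425). With g = gcd(119, 425) = 17 dividing 425, divide through: 7u ≡ 25 (mod 25).
Since gcd(7, 25) = 1, u ≡ 25·(7)⁻¹ ≡ 0 (mod 25). Smallest non-negative: 0.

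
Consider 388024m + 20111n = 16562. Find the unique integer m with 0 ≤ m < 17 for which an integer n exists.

gcd(388024, 20111) = 1183 (Euclid: 388024 = 19·20111 + 5915; 20111 = 3·5915 + 2366; 5915 = 2·2366 + 1183; 2366 = 2·1183 + 0), and 1183 | 16562.
Extended Euclid: 388024·(7) + 20111·(-135) = 1183. Scale by 14: m₀ = 98.
General solution m = m₀ + 17t; reducing mod 17 gives m = 13 (and n = -250).

13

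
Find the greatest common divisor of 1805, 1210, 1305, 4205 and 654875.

5

1805 = 5 · 19²; 1210 = 2 · 5 · 11²; 1305 = 3² · 5 · 29; 4205 = 5 · 29²; 654875 = 5³ · 13² · 31
gcd takes min exponent of each prime: 5 = 5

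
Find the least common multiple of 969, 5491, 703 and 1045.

33522555

969 = 3 · 17 · 19; 5491 = 17² · 19; 703 = 19 · 37; 1045 = 5 · 11 · 19
lcm takes max exponent of each prime: 3 · 5 · 11 · 17² · 19 · 37 = 33522555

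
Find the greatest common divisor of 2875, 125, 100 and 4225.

2875 = 5³ · 23; 125 = 5³; 100 = 2² · 5²; 4225 = 5² · 13²
gcd takes min exponent of each prime: 5² = 25

25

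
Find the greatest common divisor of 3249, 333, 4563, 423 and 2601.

gcd(3249, 333): 3249 = 9·333 + 252; 333 = 1·252 + 81; 252 = 3·81 + 9; 81 = 9·9 + 0 → 9
gcd(9, 4563): 4563 = 507·9 + 0 → 9
gcd(9, 423): 423 = 47·9 + 0 → 9
gcd(9, 2601): 2601 = 289·9 + 0 → 9

9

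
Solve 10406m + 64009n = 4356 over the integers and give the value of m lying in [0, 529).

431

gcd(10406, 64009) = 121 (Euclid: 64009 = 6·10406 + 1573; 10406 = 6·1573 + 968; 1573 = 1·968 + 605; 968 = 1·605 + 363; 605 = 1·363 + 242; 363 = 1·242 + 121; 242 = 2·121 + 0), and 121 | 4356.
Extended Euclid: 10406·(203) + 64009·(-33) = 121. Scale by 36: m₀ = 7308.
General solution m = m₀ + 529t; reducing mod 529 gives m = 431 (and n = -70).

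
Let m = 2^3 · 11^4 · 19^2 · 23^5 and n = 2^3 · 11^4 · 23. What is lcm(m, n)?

max exponent per prime: 2^3 · 11^4 · 19^2 · 23^5 = 272149229828344

272149229828344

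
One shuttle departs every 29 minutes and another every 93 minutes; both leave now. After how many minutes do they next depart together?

29 = 29; 93 = 3 · 31
max exponents: 3 · 29 · 31 = 2697

2697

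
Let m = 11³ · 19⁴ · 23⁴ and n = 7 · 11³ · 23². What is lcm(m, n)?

339783154039637

max exponent per prime: 7 · 11³ · 19⁴ · 23⁴ = 339783154039637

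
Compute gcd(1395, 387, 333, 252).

gcd(1395, 387): 1395 = 3·387 + 234; 387 = 1·234 + 153; 234 = 1·153 + 81; 153 = 1·81 + 72; 81 = 1·72 + 9; 72 = 8·9 + 0 → 9
gcd(9, 333): 333 = 37·9 + 0 → 9
gcd(9, 252): 252 = 28·9 + 0 → 9

9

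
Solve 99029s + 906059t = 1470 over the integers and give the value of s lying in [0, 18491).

gcd(99029, 906059) = 49 (Euclid: 906059 = 9·99029 + 14798; 99029 = 6·14798 + 10241; 14798 = 1·10241 + 4557; 10241 = 2·4557 + 1127; 4557 = 4·1127 + 49; 1127 = 23·49 + 0), and 49 | 1470.
Extended Euclid: 99029·(-796) + 906059·(87) = 49. Scale by 30: s₀ = -23880.
General solution s = s₀ + 18491k; reducing mod 18491 gives s = 13102 (and t = -1432).

13102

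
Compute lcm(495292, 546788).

67704930524

gcd first: 546788 = 1·495292 + 51496; 495292 = 9·51496 + 31828; 51496 = 1·31828 + 19668; 31828 = 1·19668 + 12160; 19668 = 1·12160 + 7508; 12160 = 1·7508 + 4652; 7508 = 1·4652 + 2856; 4652 = 1·2856 + 1796; 2856 = 1·1796 + 1060; 1796 = 1·1060 + 736; 1060 = 1·736 + 324; 736 = 2·324 + 88; 324 = 3·88 + 60; 88 = 1·60 + 28; 60 = 2·28 + 4; 28 = 7·4 + 0 → gcd = 4
lcm = 495292·546788/gcd = 270819722096/4 = 67704930524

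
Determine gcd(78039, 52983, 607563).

gcd(78039, 52983): 78039 = 1·52983 + 25056; 52983 = 2·25056 + 2871; 25056 = 8·2871 + 2088; 2871 = 1·2088 + 783; 2088 = 2·783 + 522; 783 = 1·522 + 261; 522 = 2·261 + 0 → 261
gcd(261, 607563): 607563 = 2327·261 + 216; 261 = 1·216 + 45; 216 = 4·45 + 36; 45 = 1·36 + 9; 36 = 4·9 + 0 → 9

9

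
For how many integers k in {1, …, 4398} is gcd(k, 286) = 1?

1845

286 = 2·11·13. Inclusion–exclusion on these primes:
4398 − ⌊4398/2⌋ − ⌊4398/11⌋ − ⌊4398/13⌋ + ⌊4398/22⌋ + ⌊4398/26⌋ + ⌊4398/143⌋ − ⌊4398/286⌋ = 1845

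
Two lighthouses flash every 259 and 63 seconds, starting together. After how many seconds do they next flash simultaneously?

259 = 7 · 37; 63 = 3² · 7
max exponents: 3² · 7 · 37 = 2331

2331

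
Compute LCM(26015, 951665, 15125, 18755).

lcm(26015, 951665) = 26015·951665/gcd = 24757564975/605 = 40921595
lcm(40921595, 15125) = 40921595·15125/gcd = 618939124375/605 = 1023039875
lcm(1023039875, 18755) = 1023039875·18755/gcd = 19187112855625/605 = 31714236125

31714236125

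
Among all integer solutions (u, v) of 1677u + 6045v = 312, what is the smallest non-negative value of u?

gcd(1677, 6045) = 39 (Euclid: 6045 = 3·1677 + 1014; 1677 = 1·1014 + 663; 1014 = 1·663 + 351; 663 = 1·351 + 312; 351 = 1·312 + 39; 312 = 8·39 + 0), and 39 | 312.
Extended Euclid: 1677·(-18) + 6045·(5) = 39. Scale by 8: u₀ = -144.
General solution u = u₀ + 155t; reducing mod 155 gives u = 11 (and v = -3).

11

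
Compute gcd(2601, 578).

2601 = 3² · 17²
578 = 2 · 17²
Common: 17² = 289

289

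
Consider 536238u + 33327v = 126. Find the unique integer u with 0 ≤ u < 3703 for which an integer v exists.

3570

gcd(536238, 33327) = 9 (Euclid: 536238 = 16·33327 + 3006; 33327 = 11·3006 + 261; 3006 = 11·261 + 135; 261 = 1·135 + 126; 135 = 1·126 + 9; 126 = 14·9 + 0), and 9 | 126.
Extended Euclid: 536238·(255) + 33327·(-4103) = 9. Scale by 14: u₀ = 3570.
General solution u = u₀ + 3703t; reducing mod 3703 gives u = 3570 (and v = -57442).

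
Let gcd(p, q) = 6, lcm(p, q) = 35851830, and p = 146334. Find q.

Using pq = gcd(p,q)·lcm(p,q) = 6·35851830 = 215110980, we get q = 215110980/146334 = 1470.

1470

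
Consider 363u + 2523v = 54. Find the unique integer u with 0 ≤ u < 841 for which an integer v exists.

Reduce mod 2523: 363u ≡ 54 (mod 2523). With g = gcd(363, 2523) = 3 dividing 54, divide through: 121u ≡ 18 (mod 841).
Since gcd(121, 841) = 1, u ≡ 18·(121)⁻¹ ≡ 21 (mod 841). Smallest non-negative: 21.

21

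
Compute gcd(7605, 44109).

7605 = 3² · 5 · 13²
44109 = 3² · 13² · 29
Common: 3² · 13² = 1521

1521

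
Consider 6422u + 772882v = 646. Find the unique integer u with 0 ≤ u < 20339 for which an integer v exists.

Euclid: 772882 = 120·6422 + 2242; 6422 = 2·2242 + 1938; 2242 = 1·1938 + 304; 1938 = 6·304 + 114; 304 = 2·114 + 76; 114 = 1·76 + 38; 76 = 2·38 + 0 → gcd = 38; 646 = 38·17.
Back-substitution yields 6422·(7582) + 772882·(-63) = 38, so one solution is u = 7582·17 = 128894, v = -63·17 = -1071.
Solutions in u differ by 772882/38 = 20339; the one in [0, 20339) is 128894 mod 20339 = 6860.

6860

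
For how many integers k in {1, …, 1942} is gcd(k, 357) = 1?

1045

Prime factors of 357: 3, 7, 17. Count integers ≤ 1942 divisible by none of them.
By inclusion–exclusion: 1942 − ⌊1942/3⌋ − ⌊1942/7⌋ − ⌊1942/17⌋ + ⌊1942/21⌋ + ⌊1942/51⌋ + ⌊1942/119⌋ − ⌊1942/357⌋ = 1045.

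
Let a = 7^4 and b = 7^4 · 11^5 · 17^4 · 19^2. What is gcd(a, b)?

2401

min exponent per shared prime: 7^4 = 2401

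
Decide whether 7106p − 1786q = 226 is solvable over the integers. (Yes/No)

No

gcd(7106, 1786): 7106 = 3·1786 + 1748; 1786 = 1·1748 + 38; 1748 = 46·38 + 0 → 38
38 does not divide 226, so a solution does not exist.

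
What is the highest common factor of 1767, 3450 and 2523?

3

gcd(1767, 3450): 3450 = 1·1767 + 1683; 1767 = 1·1683 + 84; 1683 = 20·84 + 3; 84 = 28·3 + 0 → 3
gcd(3, 2523): 2523 = 841·3 + 0 → 3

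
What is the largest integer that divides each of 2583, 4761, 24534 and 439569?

gcd(2583, 4761): 4761 = 1·2583 + 2178; 2583 = 1·2178 + 405; 2178 = 5·405 + 153; 405 = 2·153 + 99; 153 = 1·99 + 54; 99 = 1·54 + 45; 54 = 1·45 + 9; 45 = 5·9 + 0 → 9
gcd(9, 24534): 24534 = 2726·9 + 0 → 9
gcd(9, 439569): 439569 = 48841·9 + 0 → 9

9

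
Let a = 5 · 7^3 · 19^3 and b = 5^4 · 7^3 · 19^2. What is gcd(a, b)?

min exponent per shared prime: 5 · 7^3 · 19^2 = 619115

619115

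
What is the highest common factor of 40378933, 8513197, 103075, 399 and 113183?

gcd(40378933, 8513197): 40378933 = 4·8513197 + 6326145; 8513197 = 1·6326145 + 2187052; 6326145 = 2·2187052 + 1952041; 2187052 = 1·1952041 + 235011; 1952041 = 8·235011 + 71953; 235011 = 3·71953 + 19152; 71953 = 3·19152 + 14497; 19152 = 1·14497 + 4655; 14497 = 3·4655 + 532; 4655 = 8·532 + 399; 532 = 1·399 + 133; 399 = 3·133 + 0 → 133
gcd(133, 103075): 103075 = 775·133 + 0 → 133
gcd(133, 399): 399 = 3·133 + 0 → 133
gcd(133, 113183): 113183 = 851·133 + 0 → 133

133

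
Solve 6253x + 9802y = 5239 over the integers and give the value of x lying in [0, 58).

51

gcd(6253, 9802) = 169 (Euclid: 9802 = 1·6253 + 3549; 6253 = 1·3549 + 2704; 3549 = 1·2704 + 845; 2704 = 3·845 + 169; 845 = 5·169 + 0), and 169 | 5239.
Extended Euclid: 6253·(11) + 9802·(-7) = 169. Scale by 31: x₀ = 341.
General solution x = x₀ + 58t; reducing mod 58 gives x = 51 (and y = -32).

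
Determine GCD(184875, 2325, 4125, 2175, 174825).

75

gcd(184875, 2325): 184875 = 79·2325 + 1200; 2325 = 1·1200 + 1125; 1200 = 1·1125 + 75; 1125 = 15·75 + 0 → 75
gcd(75, 4125): 4125 = 55·75 + 0 → 75
gcd(75, 2175): 2175 = 29·75 + 0 → 75
gcd(75, 174825): 174825 = 2331·75 + 0 → 75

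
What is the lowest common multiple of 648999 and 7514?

gcd first: 648999 = 86·7514 + 2795; 7514 = 2·2795 + 1924; 2795 = 1·1924 + 871; 1924 = 2·871 + 182; 871 = 4·182 + 143; 182 = 1·143 + 39; 143 = 3·39 + 26; 39 = 1·26 + 13; 26 = 2·13 + 0 → gcd = 13
lcm = 648999·7514/gcd = 4876578486/13 = 375121422

375121422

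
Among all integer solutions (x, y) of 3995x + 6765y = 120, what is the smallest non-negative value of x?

Reduce mod 6765: 3995x ≡ 120 (mod 6765). With g = gcd(3995, 6765) = 5 dividing 120, divide through: 799x ≡ 24 (mod 1353).
Since gcd(799, 1353) = 1, x ≡ 24·(799)⁻¹ ≡ 1182 (mod 1353). Smallest non-negative: 1182.

1182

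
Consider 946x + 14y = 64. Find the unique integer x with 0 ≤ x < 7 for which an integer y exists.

Reduce mod 14: 946x ≡ 64 (mod 14). With g = gcd(946, 14) = 2 dividing 64, divide through: 473x ≡ 32 (mod 7).
Since gcd(473, 7) = 1, x ≡ 32·(473)⁻¹ ≡ 1 (mod 7). Smallest non-negative: 1.

1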